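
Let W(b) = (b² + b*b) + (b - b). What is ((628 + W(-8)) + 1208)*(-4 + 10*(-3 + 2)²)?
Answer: 11784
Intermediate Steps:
W(b) = 2*b² (W(b) = (b² + b²) + 0 = 2*b² + 0 = 2*b²)
((628 + W(-8)) + 1208)*(-4 + 10*(-3 + 2)²) = ((628 + 2*(-8)²) + 1208)*(-4 + 10*(-3 + 2)²) = ((628 + 2*64) + 1208)*(-4 + 10*(-1)²) = ((628 + 128) + 1208)*(-4 + 10*1) = (756 + 1208)*(-4 + 10) = 1964*6 = 11784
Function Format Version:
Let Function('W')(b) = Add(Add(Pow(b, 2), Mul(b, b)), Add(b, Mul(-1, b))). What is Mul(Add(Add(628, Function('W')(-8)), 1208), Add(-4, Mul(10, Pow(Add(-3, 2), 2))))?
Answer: 11784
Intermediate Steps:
Function('W')(b) = Mul(2, Pow(b, 2)) (Function('W')(b) = Add(Add(Pow(b, 2), Pow(b, 2)), 0) = Add(Mul(2, Pow(b, 2)), 0) = Mul(2, Pow(b, 2)))
Mul(Add(Add(628, Function('W')(-8)), 1208), Add(-4, Mul(10, Pow(Add(-3, 2), 2)))) = Mul(Add(Add(628, Mul(2, Pow(-8, 2))), 1208), Add(-4, Mul(10, Pow(Add(-3, 2), 2)))) = Mul(Add(Add(628, Mul(2, 64)), 1208), Add(-4, Mul(10, Pow(-1, 2)))) = Mul(Add(Add(628, 128), 1208), Add(-4, Mul(10, 1))) = Mul(Add(756, 1208), Add(-4, 10)) = Mul(1964, 6) = 11784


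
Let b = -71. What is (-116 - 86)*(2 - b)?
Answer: -14746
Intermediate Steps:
(-116 - 86)*(2 - b) = (-116 - 86)*(2 - 1*(-71)) = -202*(2 + 71) = -202*73 = -14746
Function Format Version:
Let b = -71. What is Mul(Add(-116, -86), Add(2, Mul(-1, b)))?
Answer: -14746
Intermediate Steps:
Mul(Add(-116, -86), Add(2, Mul(-1, b))) = Mul(Add(-116, -86), Add(2, Mul(-1, -71))) = Mul(-202, Add(2, 71)) = Mul(-202, 73) = -14746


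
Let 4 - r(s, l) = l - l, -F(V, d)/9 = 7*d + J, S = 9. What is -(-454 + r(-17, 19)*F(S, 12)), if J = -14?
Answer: 2974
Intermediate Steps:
F(V, d) = 126 - 63*d (F(V, d) = -9*(7*d - 14) = -9*(-14 + 7*d) = 126 - 63*d)
r(s, l) = 4 (r(s, l) = 4 - (l - l) = 4 - 1*0 = 4 + 0 = 4)
-(-454 + r(-17, 19)*F(S, 12)) = -(-454 + 4*(126 - 63*12)) = -(-454 + 4*(126 - 756)) = -(-454 + 4*(-630)) = -(-454 - 2520) = -1*(-2974) = 2974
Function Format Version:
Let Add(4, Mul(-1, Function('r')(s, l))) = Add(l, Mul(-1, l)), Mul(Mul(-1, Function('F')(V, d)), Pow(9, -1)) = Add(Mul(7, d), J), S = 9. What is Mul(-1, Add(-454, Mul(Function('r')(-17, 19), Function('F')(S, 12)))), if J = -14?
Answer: 2974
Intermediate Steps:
Function('F')(V, d) = Add(126, Mul(-63, d)) (Function('F')(V, d) = Mul(-9, Add(Mul(7, d), -14)) = Mul(-9, Add(-14, Mul(7, d))) = Add(126, Mul(-63, d)))
Function('r')(s, l) = 4 (Function('r')(s, l) = Add(4, Mul(-1, Add(l, Mul(-1, l)))) = Add(4, Mul(-1, 0)) = Add(4, 0) = 4)
Mul(-1, Add(-454, Mul(Function('r')(-17, 19), Function('F')(S, 12)))) = Mul(-1, Add(-454, Mul(4, Add(126, Mul(-63, 12))))) = Mul(-1, Add(-454, Mul(4, Add(126, -756)))) = Mul(-1, Add(-454, Mul(4, -630))) = Mul(-1, Add(-454, -2520)) = Mul(-1, -2974) = 2974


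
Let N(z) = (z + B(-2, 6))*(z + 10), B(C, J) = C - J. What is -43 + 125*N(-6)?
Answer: -7043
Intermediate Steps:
N(z) = (-8 + z)*(10 + z) (N(z) = (z + (-2 - 1*6))*(z + 10) = (z + (-2 - 6))*(10 + z) = (z - 8)*(10 + z) = (-8 + z)*(10 + z))
-43 + 125*N(-6) = -43 + 125*(-80 + (-6)² + 2*(-6)) = -43 + 125*(-80 + 36 - 12) = -43 + 125*(-56) = -43 - 7000 = -7043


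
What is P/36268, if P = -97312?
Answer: -24328/9067 ≈ -2.6831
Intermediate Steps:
P/36268 = -97312/36268 = -97312*1/36268 = -24328/9067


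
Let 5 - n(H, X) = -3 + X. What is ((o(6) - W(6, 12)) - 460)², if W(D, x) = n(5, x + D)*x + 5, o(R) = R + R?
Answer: 110889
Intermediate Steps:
n(H, X) = 8 - X (n(H, X) = 5 - (-3 + X) = 5 + (3 - X) = 8 - X)
o(R) = 2*R
W(D, x) = 5 + x*(8 - D - x) (W(D, x) = (8 - (x + D))*x + 5 = (8 - (D + x))*x + 5 = (8 + (-D - x))*x + 5 = (8 - D - x)*x + 5 = x*(8 - D - x) + 5 = 5 + x*(8 - D - x))
((o(6) - W(6, 12)) - 460)² = ((2*6 - (5 - 1*12*(-8 + 6 + 12))) - 460)² = ((12 - (5 - 1*12*10)) - 460)² = ((12 - (5 - 120)) - 460)² = ((12 - 1*(-115)) - 460)² = ((12 + 115) - 460)² = (127 - 460)² = (-333)² = 110889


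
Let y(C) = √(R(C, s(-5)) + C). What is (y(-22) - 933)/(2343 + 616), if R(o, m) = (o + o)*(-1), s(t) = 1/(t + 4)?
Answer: -933/2959 + √22/2959 ≈ -0.31372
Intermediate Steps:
s(t) = 1/(4 + t)
R(o, m) = -2*o (R(o, m) = (2*o)*(-1) = -2*o)
y(C) = √(-C) (y(C) = √(-2*C + C) = √(-C))
(y(-22) - 933)/(2343 + 616) = (√(-1*(-22)) - 933)/(2343 + 616) = (√22 - 933)/2959 = (-933 + √22)*(1/2959) = -933/2959 + √22/2959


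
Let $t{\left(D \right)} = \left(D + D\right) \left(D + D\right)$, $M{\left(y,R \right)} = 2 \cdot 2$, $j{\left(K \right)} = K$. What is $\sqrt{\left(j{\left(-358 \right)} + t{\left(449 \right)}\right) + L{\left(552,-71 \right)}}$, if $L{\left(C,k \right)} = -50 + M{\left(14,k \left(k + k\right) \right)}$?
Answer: $20 \sqrt{2015} \approx 897.78$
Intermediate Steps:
$M{\left(y,R \right)} = 4$
$t{\left(D \right)} = 4 D^{2}$ ($t{\left(D \right)} = 2 D 2 D = 4 D^{2}$)
$L{\left(C,k \right)} = -46$ ($L{\left(C,k \right)} = -50 + 4 = -46$)
$\sqrt{\left(j{\left(-358 \right)} + t{\left(449 \right)}\right) + L{\left(552,-71 \right)}} = \sqrt{\left(-358 + 4 \cdot 449^{2}\right) - 46} = \sqrt{\left(-358 + 4 \cdot 201601\right) - 46} = \sqrt{\left(-358 + 806404\right) - 46} = \sqrt{806046 - 46} = \sqrt{806000} = 20 \sqrt{2015}$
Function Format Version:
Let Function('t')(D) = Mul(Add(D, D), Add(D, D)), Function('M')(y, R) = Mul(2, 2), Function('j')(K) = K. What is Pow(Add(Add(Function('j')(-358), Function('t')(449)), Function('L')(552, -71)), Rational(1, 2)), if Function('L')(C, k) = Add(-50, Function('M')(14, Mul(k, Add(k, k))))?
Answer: Mul(20, Pow(2015, Rational(1, 2))) ≈ 897.78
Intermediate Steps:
Function('M')(y, R) = 4
Function('t')(D) = Mul(4, Pow(D, 2)) (Function('t')(D) = Mul(Mul(2, D), Mul(2, D)) = Mul(4, Pow(D, 2)))
Function('L')(C, k) = -46 (Function('L')(C, k) = Add(-50, 4) = -46)
Pow(Add(Add(Function('j')(-358), Function('t')(449)), Function('L')(552, -71)), Rational(1, 2)) = Pow(Add(Add(-358, Mul(4, Pow(449, 2))), -46), Rational(1, 2)) = Pow(Add(Add(-358, Mul(4, 201601)), -46), Rational(1, 2)) = Pow(Add(Add(-358, 806404), -46), Rational(1, 2)) = Pow(Add(806046, -46), Rational(1, 2)) = Pow(806000, Rational(1, 2)) = Mul(20, Pow(2015, Rational(1, 2)))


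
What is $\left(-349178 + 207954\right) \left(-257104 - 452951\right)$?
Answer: $100276807320$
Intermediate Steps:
$\left(-349178 + 207954\right) \left(-257104 - 452951\right) = \left(-141224\right) \left(-710055\right) = 100276807320$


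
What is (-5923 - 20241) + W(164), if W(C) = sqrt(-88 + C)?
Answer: -26164 + 2*sqrt(19) ≈ -26155.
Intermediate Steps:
(-5923 - 20241) + W(164) = (-5923 - 20241) + sqrt(-88 + 164) = -26164 + sqrt(76) = -26164 + 2*sqrt(19)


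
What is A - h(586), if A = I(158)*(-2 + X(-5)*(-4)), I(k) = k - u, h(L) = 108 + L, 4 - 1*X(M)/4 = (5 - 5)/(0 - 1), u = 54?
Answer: -7558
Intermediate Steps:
X(M) = 16 (X(M) = 16 - 4*(5 - 5)/(0 - 1) = 16 - 0/(-1) = 16 - 0*(-1) = 16 - 4*0 = 16 + 0 = 16)
I(k) = -54 + k (I(k) = k - 1*54 = k - 54 = -54 + k)
A = -6864 (A = (-54 + 158)*(-2 + 16*(-4)) = 104*(-2 - 64) = 104*(-66) = -6864)
A - h(586) = -6864 - (108 + 586) = -6864 - 1*694 = -6864 - 694 = -7558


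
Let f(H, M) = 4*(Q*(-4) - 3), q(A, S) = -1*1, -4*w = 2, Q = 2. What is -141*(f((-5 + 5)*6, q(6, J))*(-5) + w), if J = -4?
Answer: -61899/2 ≈ -30950.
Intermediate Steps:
w = -½ (w = -¼*2 = -½ ≈ -0.50000)
q(A, S) = -1
f(H, M) = -44 (f(H, M) = 4*(2*(-4) - 3) = 4*(-8 - 3) = 4*(-11) = -44)
-141*(f((-5 + 5)*6, q(6, J))*(-5) + w) = -141*(-44*(-5) - ½) = -141*(220 - ½) = -141*439/2 = -61899/2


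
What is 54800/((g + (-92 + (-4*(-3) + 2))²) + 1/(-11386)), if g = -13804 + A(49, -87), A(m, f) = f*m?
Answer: -623952800/136438439 ≈ -4.5731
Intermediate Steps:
g = -18067 (g = -13804 - 87*49 = -13804 - 4263 = -18067)
54800/((g + (-92 + (-4*(-3) + 2))²) + 1/(-11386)) = 54800/((-18067 + (-92 + (-4*(-3) + 2))²) + 1/(-11386)) = 54800/((-18067 + (-92 + (12 + 2))²) - 1/11386) = 54800/((-18067 + (-92 + 14)²) - 1/11386) = 54800/((-18067 + (-78)²) - 1/11386) = 54800/((-18067 + 6084) - 1/11386) = 54800/(-11983 - 1/11386) = 54800/(-136438439/11386) = 54800*(-11386/136438439) = -623952800/136438439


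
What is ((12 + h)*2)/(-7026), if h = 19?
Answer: -31/3513 ≈ -0.0088244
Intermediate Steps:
((12 + h)*2)/(-7026) = ((12 + 19)*2)/(-7026) = (31*2)*(-1/7026) = 62*(-1/7026) = -31/3513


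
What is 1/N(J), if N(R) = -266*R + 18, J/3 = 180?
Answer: -1/143622 ≈ -6.9627e-6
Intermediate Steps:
J = 540 (J = 3*180 = 540)
N(R) = 18 - 266*R
1/N(J) = 1/(18 - 266*540) = 1/(18 - 143640) = 1/(-143622) = -1/143622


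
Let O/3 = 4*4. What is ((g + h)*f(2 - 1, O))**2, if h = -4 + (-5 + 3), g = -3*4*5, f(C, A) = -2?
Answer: 17424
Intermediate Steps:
O = 48 (O = 3*(4*4) = 3*16 = 48)
g = -60 (g = -12*5 = -60)
h = -6 (h = -4 - 2 = -6)
((g + h)*f(2 - 1, O))**2 = ((-60 - 6)*(-2))**2 = (-66*(-2))**2 = 132**2 = 17424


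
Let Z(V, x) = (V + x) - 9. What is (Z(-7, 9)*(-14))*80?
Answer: 7840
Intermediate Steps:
Z(V, x) = -9 + V + x
(Z(-7, 9)*(-14))*80 = ((-9 - 7 + 9)*(-14))*80 = -7*(-14)*80 = 98*80 = 7840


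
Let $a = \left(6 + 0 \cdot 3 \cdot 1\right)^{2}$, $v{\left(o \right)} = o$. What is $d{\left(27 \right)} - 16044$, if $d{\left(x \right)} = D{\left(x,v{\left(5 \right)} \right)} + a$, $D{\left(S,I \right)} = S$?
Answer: $-15981$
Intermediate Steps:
$a = 36$ ($a = \left(6 + 0 \cdot 1\right)^{2} = \left(6 + 0\right)^{2} = 6^{2} = 36$)
$d{\left(x \right)} = 36 + x$ ($d{\left(x \right)} = x + 36 = 36 + x$)
$d{\left(27 \right)} - 16044 = \left(36 + 27\right) - 16044 = 63 - 16044 = -15981$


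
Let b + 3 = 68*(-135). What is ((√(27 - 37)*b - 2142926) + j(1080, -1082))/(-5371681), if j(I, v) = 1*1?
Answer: 2142925/5371681 + 9183*I*√10/5371681 ≈ 0.39893 + 0.005406*I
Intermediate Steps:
b = -9183 (b = -3 + 68*(-135) = -3 - 9180 = -9183)
j(I, v) = 1
((√(27 - 37)*b - 2142926) + j(1080, -1082))/(-5371681) = ((√(27 - 37)*(-9183) - 2142926) + 1)/(-5371681) = ((√(-10)*(-9183) - 2142926) + 1)*(-1/5371681) = (((I*√10)*(-9183) - 2142926) + 1)*(-1/5371681) = ((-9183*I*√10 - 2142926) + 1)*(-1/5371681) = ((-2142926 - 9183*I*√10) + 1)*(-1/5371681) = (-2142925 - 9183*I*√10)*(-1/5371681) = 2142925/5371681 + 9183*I*√10/5371681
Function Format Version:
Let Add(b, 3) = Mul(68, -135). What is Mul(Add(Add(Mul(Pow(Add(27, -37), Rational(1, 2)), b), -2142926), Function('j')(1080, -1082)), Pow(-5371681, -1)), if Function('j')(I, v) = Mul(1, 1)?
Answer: Add(Rational(2142925, 5371681), Mul(Rational(9183, 5371681), I, Pow(10, Rational(1, 2)))) ≈ Add(0.39893, Mul(0.0054060, I))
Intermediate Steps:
b = -9183 (b = Add(-3, Mul(68, -135)) = Add(-3, -9180) = -9183)
Function('j')(I, v) = 1
Mul(Add(Add(Mul(Pow(Add(27, -37), Rational(1, 2)), b), -2142926), Function('j')(1080, -1082)), Pow(-5371681, -1)) = Mul(Add(Add(Mul(Pow(Add(27, -37), Rational(1, 2)), -9183), -2142926), 1), Pow(-5371681, -1)) = Mul(Add(Add(Mul(Pow(-10, Rational(1, 2)), -9183), -2142926), 1), Rational(-1, 5371681)) = Mul(Add(Add(Mul(Mul(I, Pow(10, Rational(1, 2))), -9183), -2142926), 1), Rational(-1, 5371681)) = Mul(Add(Add(Mul(-9183, I, Pow(10, Rational(1, 2))), -2142926), 1), Rational(-1, 5371681)) = Mul(Add(Add(-2142926, Mul(-9183, I, Pow(10, Rational(1, 2)))), 1), Rational(-1, 5371681)) = Mul(Add(-2142925, Mul(-9183, I, Pow(10, Rational(1, 2)))), Rational(-1, 5371681)) = Add(Rational(2142925, 5371681), Mul(Rational(9183, 5371681), I, Pow(10, Rational(1, 2))))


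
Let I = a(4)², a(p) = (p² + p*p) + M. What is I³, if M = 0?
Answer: 1073741824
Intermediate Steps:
a(p) = 2*p² (a(p) = (p² + p*p) + 0 = (p² + p²) + 0 = 2*p² + 0 = 2*p²)
I = 1024 (I = (2*4²)² = (2*16)² = 32² = 1024)
I³ = 1024³ = 1073741824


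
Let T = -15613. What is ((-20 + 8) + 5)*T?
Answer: 109291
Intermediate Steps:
((-20 + 8) + 5)*T = ((-20 + 8) + 5)*(-15613) = (-12 + 5)*(-15613) = -7*(-15613) = 109291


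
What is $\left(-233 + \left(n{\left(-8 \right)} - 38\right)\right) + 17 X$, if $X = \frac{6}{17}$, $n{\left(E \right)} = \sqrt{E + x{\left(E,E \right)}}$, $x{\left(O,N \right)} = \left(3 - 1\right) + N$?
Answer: $-265 + i \sqrt{14} \approx -265.0 + 3.7417 i$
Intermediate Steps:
$x{\left(O,N \right)} = 2 + N$
$n{\left(E \right)} = \sqrt{2 + 2 E}$ ($n{\left(E \right)} = \sqrt{E + \left(2 + E\right)} = \sqrt{2 + 2 E}$)
$X = \frac{6}{17}$ ($X = 6 \cdot \frac{1}{17} = \frac{6}{17} \approx 0.35294$)
$\left(-233 + \left(n{\left(-8 \right)} - 38\right)\right) + 17 X = \left(-233 + \left(\sqrt{2 + 2 \left(-8\right)} - 38\right)\right) + 17 \cdot \frac{6}{17} = \left(-233 - \left(38 - \sqrt{2 - 16}\right)\right) + 6 = \left(-233 - \left(38 - \sqrt{-14}\right)\right) + 6 = \left(-233 - \left(38 - i \sqrt{14}\right)\right) + 6 = \left(-271 + i \sqrt{14}\right) + 6 = -265 + i \sqrt{14}$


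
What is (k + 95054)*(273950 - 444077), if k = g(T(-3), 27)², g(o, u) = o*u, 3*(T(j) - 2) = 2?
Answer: -17053190226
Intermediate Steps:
T(j) = 8/3 (T(j) = 2 + (⅓)*2 = 2 + ⅔ = 8/3)
k = 5184 (k = ((8/3)*27)² = 72² = 5184)
(k + 95054)*(273950 - 444077) = (5184 + 95054)*(273950 - 444077) = 100238*(-170127) = -17053190226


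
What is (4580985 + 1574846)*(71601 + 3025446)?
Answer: 19064897931057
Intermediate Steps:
(4580985 + 1574846)*(71601 + 3025446) = 6155831*3097047 = 19064897931057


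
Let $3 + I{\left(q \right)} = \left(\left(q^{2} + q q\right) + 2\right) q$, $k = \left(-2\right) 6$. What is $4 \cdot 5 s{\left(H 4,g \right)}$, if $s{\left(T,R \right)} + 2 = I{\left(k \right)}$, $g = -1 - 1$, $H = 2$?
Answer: $-69700$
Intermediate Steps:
$g = -2$ ($g = -1 - 1 = -2$)
$k = -12$
$I{\left(q \right)} = -3 + q \left(2 + 2 q^{2}\right)$ ($I{\left(q \right)} = -3 + \left(\left(q^{2} + q q\right) + 2\right) q = -3 + \left(\left(q^{2} + q^{2}\right) + 2\right) q = -3 + \left(2 q^{2} + 2\right) q = -3 + \left(2 + 2 q^{2}\right) q = -3 + q \left(2 + 2 q^{2}\right)$)
$s{\left(T,R \right)} = -3485$ ($s{\left(T,R \right)} = -2 + \left(-3 + 2 \left(-12\right) + 2 \left(-12\right)^{3}\right) = -2 - 3483 = -3485$)
$4 \cdot 5 s{\left(H 4,g \right)} = 4 \cdot 5 \left(-3485\right) = 20 \left(-3485\right) = -69700$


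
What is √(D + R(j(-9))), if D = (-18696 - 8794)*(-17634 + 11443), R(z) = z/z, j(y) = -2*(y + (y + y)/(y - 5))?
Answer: √170190591 ≈ 13046.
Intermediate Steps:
j(y) = -2*y - 4*y/(-5 + y) (j(y) = -2*(y + (2*y)/(-5 + y)) = -2*(y + 2*y/(-5 + y)) = -2*y - 4*y/(-5 + y))
R(z) = 1
D = 170190590 (D = -27490*(-6191) = 170190590)
√(D + R(j(-9))) = √(170190590 + 1) = √170190591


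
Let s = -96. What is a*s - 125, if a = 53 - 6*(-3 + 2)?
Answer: -5789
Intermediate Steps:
a = 59 (a = 53 - 6*(-1) = 53 - 1*(-6) = 53 + 6 = 59)
a*s - 125 = 59*(-96) - 125 = -5664 - 125 = -5789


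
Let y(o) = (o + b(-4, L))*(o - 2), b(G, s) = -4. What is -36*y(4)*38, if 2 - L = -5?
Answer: 0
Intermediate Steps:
L = 7 (L = 2 - 1*(-5) = 2 + 5 = 7)
y(o) = (-4 + o)*(-2 + o) (y(o) = (o - 4)*(o - 2) = (-4 + o)*(-2 + o))
-36*y(4)*38 = -36*(8 + 4**2 - 6*4)*38 = -36*(8 + 16 - 24)*38 = -36*0*38 = 0*38 = 0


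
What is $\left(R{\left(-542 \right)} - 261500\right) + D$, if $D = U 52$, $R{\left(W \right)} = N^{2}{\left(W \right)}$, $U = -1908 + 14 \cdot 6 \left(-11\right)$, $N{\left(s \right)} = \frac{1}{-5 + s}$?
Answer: $- \frac{122305867675}{299209} \approx -4.0876 \cdot 10^{5}$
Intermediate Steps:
$U = -2832$ ($U = -1908 + 84 \left(-11\right) = -1908 - 924 = -2832$)
$R{\left(W \right)} = \frac{1}{\left(-5 + W\right)^{2}}$ ($R{\left(W \right)} = \left(\frac{1}{-5 + W}\right)^{2} = \frac{1}{\left(-5 + W\right)^{2}}$)
$D = -147264$ ($D = \left(-2832\right) 52 = -147264$)
$\left(R{\left(-542 \right)} - 261500\right) + D = \left(\frac{1}{\left(-5 - 542\right)^{2}} - 261500\right) - 147264 = \left(\frac{1}{299209} - 261500\right) - 147264 = - \frac{78243153499}{299209} - 147264 = - \frac{122305867675}{299209}$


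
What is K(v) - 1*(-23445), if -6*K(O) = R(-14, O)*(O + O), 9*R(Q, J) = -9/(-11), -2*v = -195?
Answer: 515725/22 ≈ 23442.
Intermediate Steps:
v = 195/2 (v = -½*(-195) = 195/2 ≈ 97.500)
R(Q, J) = 1/11 (R(Q, J) = (-9/(-11))/9 = (-9*(-1/11))/9 = (⅑)*(9/11) = 1/11)
K(O) = -O/33 (K(O) = -(O + O)/66 = -2*O/66 = -O/33)
K(v) - 1*(-23445) = -1/33*195/2 - 1*(-23445) = -65/22 + 23445 = 515725/22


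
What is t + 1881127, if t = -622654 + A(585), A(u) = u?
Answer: 1259058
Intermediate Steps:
t = -622069 (t = -622654 + 585 = -622069)
t + 1881127 = -622069 + 1881127 = 1259058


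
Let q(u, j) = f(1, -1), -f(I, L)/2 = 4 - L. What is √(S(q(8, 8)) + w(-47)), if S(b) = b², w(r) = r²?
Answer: √2309 ≈ 48.052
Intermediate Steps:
f(I, L) = -8 + 2*L (f(I, L) = -2*(4 - L) = -8 + 2*L)
q(u, j) = -10 (q(u, j) = -8 + 2*(-1) = -8 - 2 = -10)
√(S(q(8, 8)) + w(-47)) = √((-10)² + (-47)²) = √(100 + 2209) = √2309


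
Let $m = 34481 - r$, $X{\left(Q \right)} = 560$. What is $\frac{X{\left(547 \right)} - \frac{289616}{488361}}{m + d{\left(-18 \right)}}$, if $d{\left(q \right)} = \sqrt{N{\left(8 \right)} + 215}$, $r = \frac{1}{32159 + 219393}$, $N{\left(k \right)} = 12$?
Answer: $\frac{198693193166234496429056}{12247145878198557855543331} - \frac{17287189454117502976 \sqrt{227}}{36741437634595673566629993} \approx 0.016217$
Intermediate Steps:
$r = \frac{1}{251552} \approx 3.9753 \cdot 10^{-6}$
$d{\left(q \right)} = \sqrt{227}$ ($d{\left(q \right)} = \sqrt{12 + 215} = \sqrt{227}$)
$m = \frac{8673764511}{251552}$ ($m = 34481 - \frac{1}{251552} = \frac{8673764511}{251552} \approx 34481.0$)
$\frac{X{\left(547 \right)} - \frac{289616}{488361}}{m + d{\left(-18 \right)}} = \frac{560 - \frac{289616}{488361}}{\frac{8673764511}{251552} + \sqrt{227}} = \frac{273192544}{488361 \left(\frac{8673764511}{251552} + \sqrt{227}\right)}$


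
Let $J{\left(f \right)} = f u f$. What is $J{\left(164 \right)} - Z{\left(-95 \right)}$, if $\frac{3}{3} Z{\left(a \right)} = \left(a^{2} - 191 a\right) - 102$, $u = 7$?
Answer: $161204$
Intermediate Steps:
$Z{\left(a \right)} = -102 + a^{2} - 191 a$ ($Z{\left(a \right)} = \left(a^{2} - 191 a\right) - 102 = -102 + a^{2} - 191 a$)
$J{\left(f \right)} = 7 f^{2}$ ($J{\left(f \right)} = f 7 f = 7 f f = 7 f^{2}$)
$J{\left(164 \right)} - Z{\left(-95 \right)} = 7 \cdot 164^{2} - \left(-102 + \left(-95\right)^{2} - -18145\right) = 7 \cdot 26896 - \left(-102 + 9025 + 18145\right) = 188272 - 27068 = 161204$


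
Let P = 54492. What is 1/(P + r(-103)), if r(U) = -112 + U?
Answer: 1/54277 ≈ 1.8424e-5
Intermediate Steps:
1/(P + r(-103)) = 1/(54492 + (-112 - 103)) = 1/(54492 - 215) = 1/54277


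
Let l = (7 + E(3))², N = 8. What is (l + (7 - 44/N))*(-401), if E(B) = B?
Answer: -81403/2 ≈ -40702.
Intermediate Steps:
l = 100 (l = (7 + 3)² = 10² = 100)
(l + (7 - 44/N))*(-401) = (100 + (7 - 44/8))*(-401) = (100 + (7 - 4*11/8))*(-401) = (100 + (7 - 11/2))*(-401) = (100 + 3/2)*(-401) = (203/2)*(-401) = -81403/2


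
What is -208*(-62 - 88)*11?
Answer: 343200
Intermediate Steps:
-208*(-62 - 88)*11 = -208*(-150)*11 = 31200*11 = 343200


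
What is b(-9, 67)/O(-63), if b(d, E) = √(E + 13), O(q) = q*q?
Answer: 4*√5/3969 ≈ 0.0022535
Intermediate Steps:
O(q) = q²
b(d, E) = √(13 + E)
b(-9, 67)/O(-63) = √(13 + 67)/((-63)²) = √80/3969 = (4*√5)*(1/3969) = 4*√5/3969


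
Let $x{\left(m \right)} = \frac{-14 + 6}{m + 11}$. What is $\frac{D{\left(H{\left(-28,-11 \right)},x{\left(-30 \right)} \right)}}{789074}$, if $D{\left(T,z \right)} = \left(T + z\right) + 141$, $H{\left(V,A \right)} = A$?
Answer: $\frac{1239}{7496203} \approx 0.00016528$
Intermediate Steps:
$x{\left(m \right)} = - \frac{8}{11 + m}$
$D{\left(T,z \right)} = 141 + T + z$
$\frac{D{\left(H{\left(-28,-11 \right)},x{\left(-30 \right)} \right)}}{789074} = \frac{141 - 11 - \frac{8}{11 - 30}}{789074} = \left(141 - 11 - \frac{8}{-19}\right) \frac{1}{789074} = \left(141 - 11 - - \frac{8}{19}\right) \frac{1}{789074} = \left(141 - 11 + \frac{8}{19}\right) \frac{1}{789074} = \frac{2478}{19} \cdot \frac{1}{789074} = \frac{1239}{7496203}$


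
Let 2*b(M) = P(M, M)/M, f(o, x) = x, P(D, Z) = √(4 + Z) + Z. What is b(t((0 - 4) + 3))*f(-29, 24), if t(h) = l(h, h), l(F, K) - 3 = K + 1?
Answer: 12 + 4*√7 ≈ 22.583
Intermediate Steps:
l(F, K) = 4 + K (l(F, K) = 3 + (K + 1) = 3 + (1 + K) = 4 + K)
t(h) = 4 + h
P(D, Z) = Z + √(4 + Z)
b(M) = (M + √(4 + M))/(2*M) (b(M) = ((M + √(4 + M))/M)/2 = (M + √(4 + M))/(2*M))
b(t((0 - 4) + 3))*f(-29, 24) = (((4 + ((0 - 4) + 3)) + √(4 + (4 + ((0 - 4) + 3))))/(2*(4 + ((0 - 4) + 3))))*24 = (((4 + (-4 + 3)) + √(4 + (4 + (-4 + 3))))/(2*(4 + (-4 + 3))))*24 = (((4 - 1) + √(4 + (4 - 1)))/(2*(4 - 1)))*24 = ((½)*(3 + √(4 + 3))/3)*24 = ((½)*(⅓)*(3 + √7))*24 = (½ + √7/6)*24 = 12 + 4*√7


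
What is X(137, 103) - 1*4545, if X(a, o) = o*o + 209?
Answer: 6273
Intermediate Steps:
X(a, o) = 209 + o**2 (X(a, o) = o**2 + 209 = 209 + o**2)
X(137, 103) - 1*4545 = (209 + 103**2) - 1*4545 = (209 + 10609) - 4545 = 10818 - 4545 = 6273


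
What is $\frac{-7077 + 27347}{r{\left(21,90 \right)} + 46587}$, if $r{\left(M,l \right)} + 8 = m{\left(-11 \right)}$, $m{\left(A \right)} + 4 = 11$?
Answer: $\frac{10135}{23293} \approx 0.43511$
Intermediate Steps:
$m{\left(A \right)} = 7$ ($m{\left(A \right)} = -4 + 11 = 7$)
$r{\left(M,l \right)} = -1$ ($r{\left(M,l \right)} = -8 + 7 = -1$)
$\frac{-7077 + 27347}{r{\left(21,90 \right)} + 46587} = \frac{-7077 + 27347}{-1 + 46587} = \frac{20270}{46586} = 20270 \cdot \frac{1}{46586} = \frac{10135}{23293}$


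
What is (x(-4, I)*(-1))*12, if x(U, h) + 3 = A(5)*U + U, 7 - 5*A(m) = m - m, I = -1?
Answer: 756/5 ≈ 151.20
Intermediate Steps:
A(m) = 7/5 (A(m) = 7/5 - (m - m)/5 = 7/5 - ⅕*0 = 7/5 + 0 = 7/5)
x(U, h) = -3 + 12*U/5 (x(U, h) = -3 + (7*U/5 + U) = -3 + 12*U/5)
(x(-4, I)*(-1))*12 = ((-3 + (12/5)*(-4))*(-1))*12 = ((-3 - 48/5)*(-1))*12 = -63/5*(-1)*12 = (63/5)*12 = 756/5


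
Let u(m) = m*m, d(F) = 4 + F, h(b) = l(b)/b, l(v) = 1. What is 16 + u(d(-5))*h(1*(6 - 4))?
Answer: 33/2 ≈ 16.500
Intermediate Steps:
h(b) = 1/b
u(m) = m²
16 + u(d(-5))*h(1*(6 - 4)) = 16 + (4 - 5)²/((1*(6 - 4))) = 16 + (-1)²/((1*2)) = 16 + 1/2 = 16 + 1*(½) = 16 + ½ = 33/2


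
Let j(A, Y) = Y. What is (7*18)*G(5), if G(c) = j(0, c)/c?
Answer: 126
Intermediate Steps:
G(c) = 1 (G(c) = c/c = 1)
(7*18)*G(5) = (7*18)*1 = 126*1 = 126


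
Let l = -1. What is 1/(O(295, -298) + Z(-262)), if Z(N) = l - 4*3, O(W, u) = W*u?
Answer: -1/87923 ≈ -1.1374e-5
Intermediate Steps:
Z(N) = -13 (Z(N) = -1 - 4*3 = -1 - 12 = -13)
1/(O(295, -298) + Z(-262)) = 1/(295*(-298) - 13) = 1/(-87910 - 13) = 1/(-87923) = -1/87923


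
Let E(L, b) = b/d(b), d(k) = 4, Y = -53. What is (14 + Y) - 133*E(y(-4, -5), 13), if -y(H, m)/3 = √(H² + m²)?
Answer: -1885/4 ≈ -471.25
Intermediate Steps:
y(H, m) = -3*√(H² + m²)
E(L, b) = b/4
(14 + Y) - 133*E(y(-4, -5), 13) = (14 - 53) - 133*13/4 = -39 - 133*13/4 = -39 - 1729/4 = -1885/4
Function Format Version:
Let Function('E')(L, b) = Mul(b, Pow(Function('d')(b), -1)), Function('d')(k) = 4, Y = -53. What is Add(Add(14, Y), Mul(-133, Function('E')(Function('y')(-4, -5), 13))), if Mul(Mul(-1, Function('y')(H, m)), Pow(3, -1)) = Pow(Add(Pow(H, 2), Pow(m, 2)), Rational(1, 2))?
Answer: Rational(-1885, 4) ≈ -471.25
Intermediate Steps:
Function('y')(H, m) = Mul(-3, Pow(Add(Pow(H, 2), Pow(m, 2)), Rational(1, 2)))
Function('E')(L, b) = Mul(Rational(1, 4), b) (Function('E')(L, b) = Mul(b, Pow(4, -1)) = Mul(b, Rational(1, 4)) = Mul(Rational(1, 4), b))
Add(Add(14, Y), Mul(-133, Function('E')(Function('y')(-4, -5), 13))) = Add(Add(14, -53), Mul(-133, Mul(Rational(1, 4), 13))) = Add(-39, Mul(-133, Rational(13, 4))) = Add(-39, Rational(-1729, 4)) = Rational(-1885, 4)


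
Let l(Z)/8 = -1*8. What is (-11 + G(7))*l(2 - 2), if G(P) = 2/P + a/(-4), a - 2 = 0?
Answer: 5024/7 ≈ 717.71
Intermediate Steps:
a = 2 (a = 2 + 0 = 2)
l(Z) = -64 (l(Z) = 8*(-1*8) = 8*(-8) = -64)
G(P) = -1/2 + 2/P (G(P) = 2/P + 2/(-4) = 2/P + 2*(-1/4) = 2/P - 1/2 = -1/2 + 2/P)
(-11 + G(7))*l(2 - 2) = (-11 + (1/2)*(4 - 1*7)/7)*(-64) = (-11 + (1/2)*(1/7)*(4 - 7))*(-64) = (-11 + (1/2)*(1/7)*(-3))*(-64) = (-11 - 3/14)*(-64) = -157/14*(-64) = 5024/7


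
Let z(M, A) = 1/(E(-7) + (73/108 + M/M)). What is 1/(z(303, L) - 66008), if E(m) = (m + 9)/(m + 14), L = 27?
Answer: -1483/97889108 ≈ -1.5150e-5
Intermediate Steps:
E(m) = (9 + m)/(14 + m)
z(M, A) = 756/1483 (z(M, A) = 1/((9 - 7)/(14 - 7) + (73/108 + M/M)) = 1/(2/7 + (73*(1/108) + 1)) = 1/((⅐)*2 + (73/108 + 1)) = 1/(2/7 + 181/108) = 1/(1483/756) = 756/1483)
1/(z(303, L) - 66008) = 1/(756/1483 - 66008) = 1/(-97889108/1483) = -1483/97889108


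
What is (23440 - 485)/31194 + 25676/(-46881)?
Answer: 3397731/18054394 ≈ 0.18819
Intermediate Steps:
(23440 - 485)/31194 + 25676/(-46881) = 22955*(1/31194) + 25676*(-1/46881) = 22955/31194 - 25676/46881 = 3397731/18054394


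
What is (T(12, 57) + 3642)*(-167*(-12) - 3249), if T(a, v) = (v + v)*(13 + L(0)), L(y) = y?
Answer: -6379380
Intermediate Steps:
T(a, v) = 26*v (T(a, v) = (v + v)*(13 + 0) = (2*v)*13 = 26*v)
(T(12, 57) + 3642)*(-167*(-12) - 3249) = (26*57 + 3642)*(-167*(-12) - 3249) = (1482 + 3642)*(2004 - 3249) = 5124*(-1245) = -6379380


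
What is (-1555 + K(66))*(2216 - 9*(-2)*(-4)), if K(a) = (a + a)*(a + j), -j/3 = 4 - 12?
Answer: 22136800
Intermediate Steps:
j = 24 (j = -3*(4 - 12) = -3*(-8) = 24)
K(a) = 2*a*(24 + a) (K(a) = (a + a)*(a + 24) = (2*a)*(24 + a) = 2*a*(24 + a))
(-1555 + K(66))*(2216 - 9*(-2)*(-4)) = (-1555 + 2*66*(24 + 66))*(2216 - 9*(-2)*(-4)) = (-1555 + 2*66*90)*(2216 + 18*(-4)) = (-1555 + 11880)*(2216 - 72) = 10325*2144 = 22136800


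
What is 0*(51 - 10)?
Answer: 0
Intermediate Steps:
0*(51 - 10) = 0*41 = 0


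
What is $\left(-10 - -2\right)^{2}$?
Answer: $64$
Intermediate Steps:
$\left(-10 - -2\right)^{2} = \left(-10 + 2\right)^{2} = \left(-8\right)^{2} = 64$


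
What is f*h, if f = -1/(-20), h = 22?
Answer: 11/10 ≈ 1.1000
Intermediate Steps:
f = 1/20 (f = -1*(-1/20) = 1/20 ≈ 0.050000)
f*h = (1/20)*22 = 11/10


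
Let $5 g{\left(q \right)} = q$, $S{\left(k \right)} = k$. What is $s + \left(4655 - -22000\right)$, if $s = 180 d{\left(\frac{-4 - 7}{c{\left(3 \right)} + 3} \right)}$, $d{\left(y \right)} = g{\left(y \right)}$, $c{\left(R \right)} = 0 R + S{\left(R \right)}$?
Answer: $26589$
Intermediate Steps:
$c{\left(R \right)} = R$ ($c{\left(R \right)} = 0 R + R = 0 + R = R$)
$g{\left(q \right)} = \frac{q}{5}$
$d{\left(y \right)} = \frac{y}{5}$
$s = -66$ ($s = 180 \frac{\left(-4 - 7\right) \frac{1}{3 + 3}}{5} = 180 \frac{\left(-11\right) \frac{1}{6}}{5} = 180 \cdot \frac{1}{5} \left(- \frac{11}{6}\right) = 180 \left(- \frac{11}{30}\right) = -66$)
$s + \left(4655 - -22000\right) = -66 + \left(4655 - -22000\right) = -66 + \left(4655 + 22000\right) = -66 + 26655 = 26589$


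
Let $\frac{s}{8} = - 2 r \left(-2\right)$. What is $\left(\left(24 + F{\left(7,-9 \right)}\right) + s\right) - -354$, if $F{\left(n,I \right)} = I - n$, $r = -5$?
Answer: $202$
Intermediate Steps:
$s = -160$ ($s = 8 \left(-2\right) \left(-5\right) \left(-2\right) = 8 \cdot 10 \left(-2\right) = 8 \left(-20\right) = -160$)
$\left(\left(24 + F{\left(7,-9 \right)}\right) + s\right) - -354 = \left(\left(24 - 16\right) - 160\right) - -354 = \left(\left(24 - 16\right) - 160\right) + 354 = \left(8 - 160\right) + 354 = -152 + 354 = 202$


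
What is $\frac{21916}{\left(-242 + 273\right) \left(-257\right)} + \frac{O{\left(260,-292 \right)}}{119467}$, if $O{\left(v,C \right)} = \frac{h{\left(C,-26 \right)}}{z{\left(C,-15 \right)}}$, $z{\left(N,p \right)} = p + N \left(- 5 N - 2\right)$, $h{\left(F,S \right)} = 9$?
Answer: $- \frac{371572591829825}{135075690770113} \approx -2.7508$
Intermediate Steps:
$z{\left(N,p \right)} = p + N \left(-2 - 5 N\right)$
$O{\left(v,C \right)} = \frac{9}{-15 - 5 C^{2} - 2 C}$
$\frac{21916}{\left(-242 + 273\right) \left(-257\right)} + \frac{O{\left(260,-292 \right)}}{119467} = \frac{21916}{\left(-242 + 273\right) \left(-257\right)} + \frac{\left(-9\right) \frac{1}{15 + 2 \left(-292\right) + 5 \left(-292\right)^{2}}}{119467} = \frac{21916}{31 \left(-257\right)} + - \frac{9}{15 - 584 + 5 \cdot 85264} \cdot \frac{1}{119467} = \frac{21916}{-7967} + - \frac{9}{15 - 584 + 426320} \cdot \frac{1}{119467} = 21916 \left(- \frac{1}{7967}\right) + - \frac{9}{425751} \cdot \frac{1}{119467} = - \frac{21916}{7967} + \left(-9\right) \frac{1}{425751} \cdot \frac{1}{119467} = - \frac{21916}{7967} - \frac{3}{16954398239} = - \frac{371572591829825}{135075690770113}$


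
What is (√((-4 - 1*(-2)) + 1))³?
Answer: -I ≈ -1.0*I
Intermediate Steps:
(√((-4 - 1*(-2)) + 1))³ = (√((-4 + 2) + 1))³ = (√(-2 + 1))³ = (√(-1))³ = I³ = -I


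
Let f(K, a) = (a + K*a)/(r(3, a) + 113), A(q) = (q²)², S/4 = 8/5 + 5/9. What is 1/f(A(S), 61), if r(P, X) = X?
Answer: 713508750/1382723390221 ≈ 0.00051602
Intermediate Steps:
S = 388/45 (S = 4*(8/5 + 5/9) = 4*(97/45) = 388/45 ≈ 8.6222)
A(q) = q⁴
f(K, a) = (a + K*a)/(113 + a) (f(K, a) = (a + K*a)/(a + 113) = (a + K*a)/(113 + a))
1/f(A(S), 61) = 1/(61*(1 + (388/45)⁴)/(113 + 61)) = 1/(61*(1 + 22663495936/4100625)/174) = 1/(61*(1/174)*(22667596561/4100625)) = 1/(1382723390221/713508750) = 713508750/1382723390221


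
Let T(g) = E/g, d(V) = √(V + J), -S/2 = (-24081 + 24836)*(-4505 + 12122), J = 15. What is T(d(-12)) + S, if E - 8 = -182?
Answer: -11501670 - 58*√3 ≈ -1.1502e+7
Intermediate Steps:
S = -11501670 (S = -2*(-24081 + 24836)*(-4505 + 12122) = -1510*7617 = -2*5750835 = -11501670)
d(V) = √(15 + V) (d(V) = √(V + 15) = √(15 + V))
E = -174 (E = 8 - 182 = -174)
T(g) = -174/g
T(d(-12)) + S = -174/√(15 - 12) - 11501670 = -174*√3/3 - 11501670 = -58*√3 - 11501670 = -11501670 - 58*√3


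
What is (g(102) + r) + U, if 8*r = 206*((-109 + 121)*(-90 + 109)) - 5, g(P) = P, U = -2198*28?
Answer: -444573/8 ≈ -55572.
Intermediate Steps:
U = -61544
r = 46963/8 (r = (206*((-109 + 121)*(-90 + 109)) - 5)/8 = (206*(12*19) - 5)/8 = (206*228 - 5)/8 = (46968 - 5)/8 = (1/8)*46963 = 46963/8 ≈ 5870.4)
(g(102) + r) + U = (102 + 46963/8) - 61544 = 47779/8 - 61544 = -444573/8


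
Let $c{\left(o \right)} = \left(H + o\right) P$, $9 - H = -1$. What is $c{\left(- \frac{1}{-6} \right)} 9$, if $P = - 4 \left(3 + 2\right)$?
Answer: $-1830$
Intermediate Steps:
$H = 10$ ($H = 9 - -1 = 9 + 1 = 10$)
$P = -20$ ($P = \left(-4\right) 5 = -20$)
$c{\left(o \right)} = -200 - 20 o$ ($c{\left(o \right)} = \left(10 + o\right) \left(-20\right) = -200 - 20 o$)
$c{\left(- \frac{1}{-6} \right)} 9 = \left(-200 - 20 \left(- \frac{1}{-6}\right)\right) 9 = \left(-200 - 20 \left(\left(-1\right) \left(- \frac{1}{6}\right)\right)\right) 9 = \left(-200 - \frac{10}{3}\right) 9 = \left(- \frac{610}{3}\right) 9 = -1830$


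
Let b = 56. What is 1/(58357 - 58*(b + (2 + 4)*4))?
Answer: 1/53717 ≈ 1.8616e-5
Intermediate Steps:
1/(58357 - 58*(b + (2 + 4)*4)) = 1/(58357 - 58*(56 + (2 + 4)*4)) = 1/(58357 - 58*(56 + 6*4)) = 1/(58357 - 58*(56 + 24)) = 1/(58357 - 58*80) = 1/(58357 - 4640) = 1/53717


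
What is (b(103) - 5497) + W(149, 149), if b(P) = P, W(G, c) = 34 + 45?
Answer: -5315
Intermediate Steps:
W(G, c) = 79
(b(103) - 5497) + W(149, 149) = (103 - 5497) + 79 = -5394 + 79 = -5315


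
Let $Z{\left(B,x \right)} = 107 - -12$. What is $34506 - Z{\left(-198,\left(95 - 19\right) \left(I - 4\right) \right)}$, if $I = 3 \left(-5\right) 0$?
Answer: $34387$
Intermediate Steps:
$I = 0$ ($I = \left(-15\right) 0 = 0$)
$Z{\left(B,x \right)} = 119$ ($Z{\left(B,x \right)} = 107 + 12 = 119$)
$34506 - Z{\left(-198,\left(95 - 19\right) \left(I - 4\right) \right)} = 34506 - 119 = 34387$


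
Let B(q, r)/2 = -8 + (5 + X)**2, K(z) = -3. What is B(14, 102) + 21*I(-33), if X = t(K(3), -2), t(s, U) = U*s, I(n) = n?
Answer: -467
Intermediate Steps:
X = 6 (X = -2*(-3) = 6)
B(q, r) = 226 (B(q, r) = 2*(-8 + (5 + 6)**2) = 2*(-8 + 11**2) = 2*(-8 + 121) = 2*113 = 226)
B(14, 102) + 21*I(-33) = 226 + 21*(-33) = 226 - 693 = -467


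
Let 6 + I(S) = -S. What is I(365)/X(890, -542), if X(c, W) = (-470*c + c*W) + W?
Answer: 53/128746 ≈ 0.00041166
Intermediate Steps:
I(S) = -6 - S
X(c, W) = W - 470*c + W*c (X(c, W) = (-470*c + W*c) + W = W - 470*c + W*c)
I(365)/X(890, -542) = (-6 - 1*365)/(-542 - 470*890 - 542*890) = (-6 - 365)/(-542 - 418300 - 482380) = -371/(-901222) = -371*(-1/901222) = 53/128746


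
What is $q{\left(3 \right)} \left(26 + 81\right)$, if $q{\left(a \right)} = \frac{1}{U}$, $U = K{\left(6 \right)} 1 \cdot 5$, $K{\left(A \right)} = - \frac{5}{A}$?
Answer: $- \frac{642}{25} \approx -25.68$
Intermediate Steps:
$U = - \frac{25}{6}$ ($U = - \frac{5}{6} \cdot 1 \cdot 5 = \left(-5\right) \frac{1}{6} \cdot 1 \cdot 5 = \left(- \frac{5}{6}\right) 1 \cdot 5 = \left(- \frac{5}{6}\right) 5 = - \frac{25}{6} \approx -4.1667$)
$q{\left(a \right)} = - \frac{6}{25}$ ($q{\left(a \right)} = \frac{1}{- \frac{25}{6}} = - \frac{6}{25}$)
$q{\left(3 \right)} \left(26 + 81\right) = - \frac{6 \left(26 + 81\right)}{25} = \left(- \frac{6}{25}\right) 107 = - \frac{642}{25}$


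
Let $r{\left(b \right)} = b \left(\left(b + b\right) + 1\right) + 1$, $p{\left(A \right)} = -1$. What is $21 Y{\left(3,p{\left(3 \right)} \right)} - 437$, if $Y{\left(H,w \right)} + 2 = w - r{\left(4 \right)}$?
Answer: $-1277$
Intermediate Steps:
$r{\left(b \right)} = 1 + b \left(1 + 2 b\right)$ ($r{\left(b \right)} = b \left(2 b + 1\right) + 1 = b \left(1 + 2 b\right) + 1 = 1 + b \left(1 + 2 b\right)$)
$Y{\left(H,w \right)} = -39 + w$ ($Y{\left(H,w \right)} = -2 - \left(5 + 32 - w\right) = -2 + \left(w - \left(1 + 4 + 32\right)\right) = -2 + \left(w - 37\right) = -2 + \left(-37 + w\right) = -39 + w$)
$21 Y{\left(3,p{\left(3 \right)} \right)} - 437 = 21 \left(-39 - 1\right) - 437 = 21 \left(-40\right) - 437 = -840 - 437 = -1277$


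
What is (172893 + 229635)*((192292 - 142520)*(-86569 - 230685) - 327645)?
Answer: -6356196366957024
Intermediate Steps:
(172893 + 229635)*((192292 - 142520)*(-86569 - 230685) - 327645) = 402528*(49772*(-317254) - 327645) = 402528*(-15790366088 - 327645) = 402528*(-15790693733) = -6356196366957024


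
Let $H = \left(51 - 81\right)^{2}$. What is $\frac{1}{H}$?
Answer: $\frac{1}{900} \approx 0.0011111$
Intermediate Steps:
$H = 900$ ($H = \left(-30\right)^{2} = 900$)
$\frac{1}{H} = \frac{1}{900}$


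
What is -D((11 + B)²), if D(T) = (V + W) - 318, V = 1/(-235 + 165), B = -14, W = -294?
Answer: 42841/70 ≈ 612.01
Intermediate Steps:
V = -1/70 (V = 1/(-70) = -1/70 ≈ -0.014286)
D(T) = -42841/70 (D(T) = (-1/70 - 294) - 318 = -20581/70 - 318 = -42841/70)
-D((11 + B)²) = -1*(-42841/70) = 42841/70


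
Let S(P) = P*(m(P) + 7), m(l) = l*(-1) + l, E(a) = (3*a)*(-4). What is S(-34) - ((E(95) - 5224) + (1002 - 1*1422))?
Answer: 6546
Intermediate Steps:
E(a) = -12*a
m(l) = 0 (m(l) = -l + l = 0)
S(P) = 7*P (S(P) = P*(0 + 7) = P*7 = 7*P)
S(-34) - ((E(95) - 5224) + (1002 - 1*1422)) = 7*(-34) - ((-12*95 - 5224) + (1002 - 1*1422)) = -238 - ((-1140 - 5224) + (1002 - 1422)) = -238 - (-6364 - 420) = -238 - 1*(-6784) = -238 + 6784 = 6546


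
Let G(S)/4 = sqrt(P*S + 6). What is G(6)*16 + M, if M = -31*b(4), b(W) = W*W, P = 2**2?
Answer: -496 + 64*sqrt(30) ≈ -145.46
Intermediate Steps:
P = 4
b(W) = W**2
M = -496 (M = -31*4**2 = -31*16 = -496)
G(S) = 4*sqrt(6 + 4*S) (G(S) = 4*sqrt(4*S + 6) = 4*sqrt(6 + 4*S))
G(6)*16 + M = (4*sqrt(6 + 4*6))*16 - 496 = (4*sqrt(6 + 24))*16 - 496 = (4*sqrt(30))*16 - 496 = 64*sqrt(30) - 496 = -496 + 64*sqrt(30)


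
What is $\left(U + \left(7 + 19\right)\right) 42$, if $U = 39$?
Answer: $2730$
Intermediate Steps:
$\left(U + \left(7 + 19\right)\right) 42 = \left(39 + \left(7 + 19\right)\right) 42 = \left(39 + 26\right) 42 = 65 \cdot 42 = 2730$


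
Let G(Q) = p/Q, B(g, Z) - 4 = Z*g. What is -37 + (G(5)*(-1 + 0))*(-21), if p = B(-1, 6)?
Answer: -227/5 ≈ -45.400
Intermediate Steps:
B(g, Z) = 4 + Z*g
p = -2 (p = 4 + 6*(-1) = 4 - 6 = -2)
G(Q) = -2/Q
-37 + (G(5)*(-1 + 0))*(-21) = -37 + ((-2/5)*(-1 + 0))*(-21) = -37 + (-2*⅕*(-1))*(-21) = -37 - ⅖*(-1)*(-21) = -37 + (⅖)*(-21) = -37 - 42/5 = -227/5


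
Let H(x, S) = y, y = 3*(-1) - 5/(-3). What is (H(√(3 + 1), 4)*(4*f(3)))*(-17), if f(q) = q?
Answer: 272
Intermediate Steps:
y = -4/3 (y = -3 - 5*(-⅓) = -3 + 5/3 = -4/3 ≈ -1.3333)
H(x, S) = -4/3
(H(√(3 + 1), 4)*(4*f(3)))*(-17) = -16*3/3*(-17) = -4/3*12*(-17) = -16*(-17) = 272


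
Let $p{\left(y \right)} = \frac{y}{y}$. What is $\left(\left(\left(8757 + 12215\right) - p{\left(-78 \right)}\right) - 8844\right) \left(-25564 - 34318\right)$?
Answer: $-726189014$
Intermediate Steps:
$p{\left(y \right)} = 1$
$\left(\left(\left(8757 + 12215\right) - p{\left(-78 \right)}\right) - 8844\right) \left(-25564 - 34318\right) = \left(\left(\left(8757 + 12215\right) - 1\right) - 8844\right) \left(-25564 - 34318\right) = \left(\left(20972 - 1\right) - 8844\right) \left(-59882\right) = \left(20971 - 8844\right) \left(-59882\right) = 12127 \left(-59882\right) = -726189014$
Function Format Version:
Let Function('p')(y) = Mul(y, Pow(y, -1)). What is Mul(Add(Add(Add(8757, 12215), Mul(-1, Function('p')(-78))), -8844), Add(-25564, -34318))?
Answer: -726189014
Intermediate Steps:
Function('p')(y) = 1
Mul(Add(Add(Add(8757, 12215), Mul(-1, Function('p')(-78))), -8844), Add(-25564, -34318)) = Mul(Add(Add(Add(8757, 12215), Mul(-1, 1)), -8844), Add(-25564, -34318)) = Mul(Add(Add(20972, -1), -8844), -59882) = Mul(Add(20971, -8844), -59882) = Mul(12127, -59882) = -726189014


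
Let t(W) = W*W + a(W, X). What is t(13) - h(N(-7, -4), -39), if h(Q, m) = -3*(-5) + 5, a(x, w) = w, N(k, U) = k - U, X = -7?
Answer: 142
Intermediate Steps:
h(Q, m) = 20 (h(Q, m) = 15 + 5 = 20)
t(W) = -7 + W² (t(W) = W*W - 7 = W² - 7 = -7 + W²)
t(13) - h(N(-7, -4), -39) = (-7 + 13²) - 1*20 = (-7 + 169) - 20 = 162 - 20 = 142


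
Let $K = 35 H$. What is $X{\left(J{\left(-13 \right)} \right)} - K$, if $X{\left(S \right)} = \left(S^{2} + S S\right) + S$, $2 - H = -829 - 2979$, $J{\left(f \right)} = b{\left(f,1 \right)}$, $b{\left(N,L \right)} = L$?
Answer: $-133347$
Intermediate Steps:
$J{\left(f \right)} = 1$
$H = 3810$ ($H = 2 - \left(-829 - 2979\right) = 2 - -3808 = 2 + 3808 = 3810$)
$K = 133350$ ($K = 35 \cdot 3810 = 133350$)
$X{\left(S \right)} = S + 2 S^{2}$ ($X{\left(S \right)} = \left(S^{2} + S^{2}\right) + S = 2 S^{2} + S = S + 2 S^{2}$)
$X{\left(J{\left(-13 \right)} \right)} - K = 1 \left(1 + 2 \cdot 1\right) - 133350 = 1 \left(1 + 2\right) - 133350 = 1 \cdot 3 - 133350 = 3 - 133350 = -133347$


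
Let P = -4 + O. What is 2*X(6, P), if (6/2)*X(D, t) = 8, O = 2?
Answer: 16/3 ≈ 5.3333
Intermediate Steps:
P = -2 (P = -4 + 2 = -2)
X(D, t) = 8/3 (X(D, t) = (1/3)*8 = 8/3)
2*X(6, P) = 2*(8/3) = 16/3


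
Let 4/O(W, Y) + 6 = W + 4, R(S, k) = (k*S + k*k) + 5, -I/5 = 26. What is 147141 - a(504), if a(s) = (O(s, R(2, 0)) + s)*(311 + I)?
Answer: 14034805/251 ≈ 55916.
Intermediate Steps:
I = -130 (I = -5*26 = -130)
R(S, k) = 5 + k² + S*k (R(S, k) = (S*k + k²) + 5 = (k² + S*k) + 5 = 5 + k² + S*k)
O(W, Y) = 4/(-2 + W) (O(W, Y) = 4/(-6 + (W + 4)) = 4/(-6 + (4 + W)) = 4/(-2 + W))
a(s) = 181*s + 724/(-2 + s) (a(s) = (4/(-2 + s) + s)*(311 - 130) = (s + 4/(-2 + s))*181 = 181*s + 724/(-2 + s))
147141 - a(504) = 147141 - 181*(4 + 504*(-2 + 504))/(-2 + 504) = 147141 - 181*(4 + 504*502)/502 = 147141 - 181*(4 + 253008)/502 = 147141 - 181*253012/502 = 147141 - 1*22897586/251 = 147141 - 22897586/251 = 14034805/251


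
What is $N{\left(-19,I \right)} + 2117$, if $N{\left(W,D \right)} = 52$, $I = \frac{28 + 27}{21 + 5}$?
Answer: $2169$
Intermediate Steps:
$I = \frac{55}{26} \approx 2.1154$
$N{\left(-19,I \right)} + 2117 = 52 + 2117 = 2169$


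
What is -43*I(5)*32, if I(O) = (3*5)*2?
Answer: -41280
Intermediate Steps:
I(O) = 30 (I(O) = 15*2 = 30)
-43*I(5)*32 = -43*30*32 = -1290*32 = -41280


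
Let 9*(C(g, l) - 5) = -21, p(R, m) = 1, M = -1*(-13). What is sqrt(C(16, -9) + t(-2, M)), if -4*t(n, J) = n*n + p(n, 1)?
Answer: sqrt(51)/6 ≈ 1.1902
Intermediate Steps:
M = 13
C(g, l) = 8/3 (C(g, l) = 5 + (1/9)*(-21) = 5 - 7/3 = 8/3)
t(n, J) = -1/4 - n**2/4 (t(n, J) = -(n*n + 1)/4 = -(n**2 + 1)/4 = -(1 + n**2)/4 = -1/4 - n**2/4)
sqrt(C(16, -9) + t(-2, M)) = sqrt(8/3 + (-1/4 - 1/4*(-2)**2)) = sqrt(8/3 + (-1/4 - 1/4*4)) = sqrt(8/3 + (-1/4 - 1)) = sqrt(8/3 - 5/4) = sqrt(17/12) = sqrt(51)/6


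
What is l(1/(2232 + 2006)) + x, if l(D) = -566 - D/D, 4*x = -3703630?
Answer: -1852949/2 ≈ -9.2647e+5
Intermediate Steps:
x = -1851815/2 (x = (1/4)*(-3703630) = -1851815/2 ≈ -9.2591e+5)
l(D) = -567 (l(D) = -566 - 1*1 = -566 - 1 = -567)
l(1/(2232 + 2006)) + x = -567 - 1851815/2 = -1852949/2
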